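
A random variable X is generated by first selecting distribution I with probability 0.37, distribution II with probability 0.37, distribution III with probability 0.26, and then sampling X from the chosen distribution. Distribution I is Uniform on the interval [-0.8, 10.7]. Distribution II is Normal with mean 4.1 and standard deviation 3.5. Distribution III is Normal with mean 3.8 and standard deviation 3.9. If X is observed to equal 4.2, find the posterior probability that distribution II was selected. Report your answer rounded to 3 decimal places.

Likelihoods f(4.2 | ·): I: 0.0869565; II: 0.113937; III: 0.101756.
Posterior ∝ prior × likelihood. Numerator for II: 0.37·0.113937 = 0.0421567.
Normalizing constant: 0.37·0.0869565 + 0.37·0.113937 + 0.26·0.101756 = 0.100787.
P(II | observation) = 0.0421567 / 0.100787 = 0.418274.

0.418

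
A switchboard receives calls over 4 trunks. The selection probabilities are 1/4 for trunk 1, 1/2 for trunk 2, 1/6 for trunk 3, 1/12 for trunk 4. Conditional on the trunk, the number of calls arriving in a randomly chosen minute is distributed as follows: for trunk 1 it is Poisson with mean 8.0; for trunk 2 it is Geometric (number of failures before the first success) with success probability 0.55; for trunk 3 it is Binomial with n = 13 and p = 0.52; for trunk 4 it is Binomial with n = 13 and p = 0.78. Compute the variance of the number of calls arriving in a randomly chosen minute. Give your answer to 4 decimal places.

Per component, 1: μ=8, E[X²]=72; 2: μ=0.818182, E[X²]=2.15702; 3: μ=6.76, E[X²]=48.9424; 4: μ=10.14, E[X²]=105.05.
E[X] = 0.25·8 + 0.5·0.818182 + 0.166667·6.76 + 0.0833333·10.14 = 4.38076.
E[X²] = 0.25·72 + 0.5·2.15702 + 0.166667·48.9424 + 0.0833333·105.05 = 35.9898.
Var(X) = E[X²] − (E[X])² = 35.9898 − 19.191 = 16.7987.

16.7987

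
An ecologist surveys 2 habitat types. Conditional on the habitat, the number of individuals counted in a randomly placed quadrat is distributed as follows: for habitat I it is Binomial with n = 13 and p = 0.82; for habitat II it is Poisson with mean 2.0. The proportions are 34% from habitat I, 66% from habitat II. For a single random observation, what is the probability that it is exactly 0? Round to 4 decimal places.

Conditional on each habitat, P(X = 0): I: 2.0823e-10; II: 0.135335.
By total probability, P(X = 0) = 0.34·2.0823e-10 + 0.66·0.135335 = 0.0893213.

0.0893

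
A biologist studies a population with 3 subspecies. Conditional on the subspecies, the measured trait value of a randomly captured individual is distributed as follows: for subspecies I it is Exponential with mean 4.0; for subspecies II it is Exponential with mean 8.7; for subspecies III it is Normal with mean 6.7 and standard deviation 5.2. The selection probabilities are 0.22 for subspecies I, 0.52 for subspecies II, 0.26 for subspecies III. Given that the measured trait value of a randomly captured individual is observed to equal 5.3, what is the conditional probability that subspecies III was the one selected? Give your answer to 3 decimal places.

Likelihoods f(5.3 | ·): I: 0.0664507; II: 0.0625044; III: 0.0739889.
Posterior ∝ prior × likelihood. Numerator for III: 0.26·0.0739889 = 0.0192371.
Normalizing constant: 0.22·0.0664507 + 0.52·0.0625044 + 0.26·0.0739889 = 0.0663586.
P(III | observation) = 0.0192371 / 0.0663586 = 0.289897.

0.290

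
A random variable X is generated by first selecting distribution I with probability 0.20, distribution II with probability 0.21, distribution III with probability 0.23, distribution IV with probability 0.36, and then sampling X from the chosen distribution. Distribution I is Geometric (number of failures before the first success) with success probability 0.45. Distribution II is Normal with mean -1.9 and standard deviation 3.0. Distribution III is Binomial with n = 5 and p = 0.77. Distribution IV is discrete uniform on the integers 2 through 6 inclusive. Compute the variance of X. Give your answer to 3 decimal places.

Per component, I: μ=1.22222, E[X²]=4.20988; II: μ=-1.9, E[X²]=12.61; III: μ=3.85, E[X²]=15.708; IV: μ=4, E[X²]=18.
E[X] = 0.2·1.22222 + 0.21·-1.9 + 0.23·3.85 + 0.36·4 = 2.17094.
E[X²] = 0.2·4.20988 + 0.21·12.61 + 0.23·15.708 + 0.36·18 = 13.5829.
Var(X) = E[X²] − (E[X])² = 13.5829 − 4.713 = 8.86992.

8.870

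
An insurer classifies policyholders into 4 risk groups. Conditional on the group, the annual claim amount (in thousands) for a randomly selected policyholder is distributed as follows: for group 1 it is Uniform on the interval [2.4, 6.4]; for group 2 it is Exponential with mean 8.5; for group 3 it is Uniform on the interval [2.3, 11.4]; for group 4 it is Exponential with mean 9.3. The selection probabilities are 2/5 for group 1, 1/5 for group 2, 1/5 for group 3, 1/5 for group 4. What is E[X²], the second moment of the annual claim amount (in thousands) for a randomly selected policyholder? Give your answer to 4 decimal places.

82.5380

For each component E[X²] = Var + (mean)², giving 1: 20.6933; 2: 144.5; 3: 53.8233; 4: 172.98.
Overall E[X²] = 0.4·20.6933 + 0.2·144.5 + 0.2·53.8233 + 0.2·172.98 = 82.538.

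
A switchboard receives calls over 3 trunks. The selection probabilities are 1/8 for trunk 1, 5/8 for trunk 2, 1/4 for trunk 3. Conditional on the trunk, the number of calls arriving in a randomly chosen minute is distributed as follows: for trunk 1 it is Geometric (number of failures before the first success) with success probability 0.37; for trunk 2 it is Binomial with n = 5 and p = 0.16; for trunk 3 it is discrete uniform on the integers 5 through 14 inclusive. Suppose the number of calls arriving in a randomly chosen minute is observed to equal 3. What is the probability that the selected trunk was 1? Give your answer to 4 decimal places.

0.3903

Likelihoods P(X=3 | ·): 1: 0.0925174; 2: 0.0289014; 3: 0.
Posterior ∝ prior × likelihood. Numerator for 1: 0.125·0.0925174 = 0.0115647.
Normalizing constant: 0.125·0.0925174 + 0.625·0.0289014 + 0.25·0 = 0.029628.
P(1 | observation) = 0.0115647 / 0.029628 = 0.390329.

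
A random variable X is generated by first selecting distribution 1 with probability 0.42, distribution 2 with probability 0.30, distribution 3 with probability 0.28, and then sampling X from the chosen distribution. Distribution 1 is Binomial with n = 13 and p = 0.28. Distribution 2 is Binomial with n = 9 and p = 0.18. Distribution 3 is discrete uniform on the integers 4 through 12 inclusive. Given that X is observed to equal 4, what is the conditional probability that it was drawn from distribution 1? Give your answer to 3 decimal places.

0.677

Likelihoods P(X=4 | ·): 1: 0.228523; 2: 0.0490377; 3: 0.111111.
Posterior ∝ prior × likelihood. Numerator for 1: 0.42·0.228523 = 0.0959798.
Normalizing constant: 0.42·0.228523 + 0.3·0.0490377 + 0.28·0.111111 = 0.141802.
P(1 | observation) = 0.0959798 / 0.141802 = 0.676857.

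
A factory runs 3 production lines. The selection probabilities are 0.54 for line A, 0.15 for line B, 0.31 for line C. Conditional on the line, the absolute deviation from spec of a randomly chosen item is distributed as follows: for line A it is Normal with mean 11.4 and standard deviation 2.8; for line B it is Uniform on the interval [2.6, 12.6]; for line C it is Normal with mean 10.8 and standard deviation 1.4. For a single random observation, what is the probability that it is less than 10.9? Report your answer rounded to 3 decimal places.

Conditional on each line, P(X < 10.9): A: 0.429137; B: 0.83; C: 0.528472.
By total probability, P(X < 10.9) = 0.54·0.429137 + 0.15·0.83 + 0.31·0.528472 = 0.52006.

0.520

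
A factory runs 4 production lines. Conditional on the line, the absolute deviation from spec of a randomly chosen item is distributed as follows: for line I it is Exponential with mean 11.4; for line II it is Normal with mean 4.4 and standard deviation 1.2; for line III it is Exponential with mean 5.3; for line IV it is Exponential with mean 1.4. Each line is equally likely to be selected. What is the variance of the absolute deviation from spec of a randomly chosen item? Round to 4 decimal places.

Per component, I: μ=11.4, E[X²]=259.92; II: μ=4.4, E[X²]=20.8; III: μ=5.3, E[X²]=56.18; IV: μ=1.4, E[X²]=3.92.
E[X] = 0.25·11.4 + 0.25·4.4 + 0.25·5.3 + 0.25·1.4 = 5.625.
E[X²] = 0.25·259.92 + 0.25·20.8 + 0.25·56.18 + 0.25·3.92 = 85.205.
Var(X) = E[X²] − (E[X])² = 85.205 − 31.6406 = 53.5644.

53.5644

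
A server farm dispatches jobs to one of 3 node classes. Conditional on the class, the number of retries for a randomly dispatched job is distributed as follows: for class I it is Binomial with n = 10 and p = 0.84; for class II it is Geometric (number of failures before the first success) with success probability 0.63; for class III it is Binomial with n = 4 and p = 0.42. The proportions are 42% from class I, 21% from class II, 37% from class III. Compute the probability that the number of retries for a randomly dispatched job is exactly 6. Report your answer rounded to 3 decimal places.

0.021

Conditional on each class, P(X = 6): I: 0.0483476; II: 0.00161641; III: 0.
By total probability, P(X = 6) = 0.42·0.0483476 + 0.21·0.00161641 + 0.37·0 = 0.0206454.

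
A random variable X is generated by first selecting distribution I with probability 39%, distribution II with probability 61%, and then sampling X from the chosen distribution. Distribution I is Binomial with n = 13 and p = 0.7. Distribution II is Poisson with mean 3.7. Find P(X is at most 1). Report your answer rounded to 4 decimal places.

0.0709

Conditional on each component, P(X ≤ 1): I: 4.99555e-06; II: 0.116201.
By total probability, P(X ≤ 1) = 0.39·4.99555e-06 + 0.61·0.116201 = 0.0708843.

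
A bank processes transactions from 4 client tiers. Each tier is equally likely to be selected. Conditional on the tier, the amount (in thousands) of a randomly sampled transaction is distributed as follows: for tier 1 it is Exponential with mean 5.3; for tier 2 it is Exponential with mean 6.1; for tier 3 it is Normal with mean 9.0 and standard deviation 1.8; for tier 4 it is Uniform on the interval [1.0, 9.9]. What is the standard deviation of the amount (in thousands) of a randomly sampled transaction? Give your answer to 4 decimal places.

4.5850

Per component, 1: μ=5.3, E[X²]=56.18; 2: μ=6.1, E[X²]=74.42; 3: μ=9, E[X²]=84.24; 4: μ=5.45, E[X²]=36.3033.
E[X] = 0.25·5.3 + 0.25·6.1 + 0.25·9 + 0.25·5.45 = 6.4625.
E[X²] = 0.25·56.18 + 0.25·74.42 + 0.25·84.24 + 0.25·36.3033 = 62.7858.
Var(X) = E[X²] − (E[X])² = 62.7858 − 41.7639 = 21.0219.
SD(X) = √21.0219 = 4.58497.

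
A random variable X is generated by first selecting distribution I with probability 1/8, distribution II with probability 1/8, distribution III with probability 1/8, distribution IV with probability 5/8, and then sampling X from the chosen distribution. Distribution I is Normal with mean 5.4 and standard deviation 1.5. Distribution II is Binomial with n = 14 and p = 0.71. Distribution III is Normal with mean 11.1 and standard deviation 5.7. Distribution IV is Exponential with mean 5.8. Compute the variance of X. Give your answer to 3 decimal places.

30.125

Per component, I: μ=5.4, E[X²]=31.41; II: μ=9.94, E[X²]=101.686; III: μ=11.1, E[X²]=155.7; IV: μ=5.8, E[X²]=67.28.
E[X] = 0.125·5.4 + 0.125·9.94 + 0.125·11.1 + 0.625·5.8 = 6.93.
E[X²] = 0.125·31.41 + 0.125·101.686 + 0.125·155.7 + 0.625·67.28 = 78.1495.
Var(X) = E[X²] − (E[X])² = 78.1495 − 48.0249 = 30.1246.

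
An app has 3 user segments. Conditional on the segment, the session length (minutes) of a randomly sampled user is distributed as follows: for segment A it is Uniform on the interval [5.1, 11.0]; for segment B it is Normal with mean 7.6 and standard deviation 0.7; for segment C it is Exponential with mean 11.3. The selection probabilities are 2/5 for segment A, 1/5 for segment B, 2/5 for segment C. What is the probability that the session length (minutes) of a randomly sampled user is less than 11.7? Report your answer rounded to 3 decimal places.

0.858

Conditional on each segment, P(X < 11.7): A: 1; B: 1; C: 0.644915.
By total probability, P(X < 11.7) = 0.4·1 + 0.2·1 + 0.4·0.644915 = 0.857966.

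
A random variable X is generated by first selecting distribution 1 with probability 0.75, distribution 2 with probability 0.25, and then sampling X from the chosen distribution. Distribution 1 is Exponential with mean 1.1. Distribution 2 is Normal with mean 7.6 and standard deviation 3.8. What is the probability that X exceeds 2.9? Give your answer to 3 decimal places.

0.277

Conditional on each component, P(X > 2.9): 1: 0.0716212; 2: 0.891927.
By total probability, P(X > 2.9) = 0.75·0.0716212 + 0.25·0.891927 = 0.276698.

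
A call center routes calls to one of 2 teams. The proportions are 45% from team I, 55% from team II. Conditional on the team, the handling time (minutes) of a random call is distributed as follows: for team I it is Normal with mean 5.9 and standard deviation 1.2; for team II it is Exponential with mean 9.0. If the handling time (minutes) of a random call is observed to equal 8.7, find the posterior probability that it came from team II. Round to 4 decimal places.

0.7027

Likelihoods f(8.7 | ·): I: 0.0218516; II: 0.042261.
Posterior ∝ prior × likelihood. Numerator for II: 0.55·0.042261 = 0.0232435.
Normalizing constant: 0.45·0.0218516 + 0.55·0.042261 = 0.0330767.
P(II | observation) = 0.0232435 / 0.0330767 = 0.702715.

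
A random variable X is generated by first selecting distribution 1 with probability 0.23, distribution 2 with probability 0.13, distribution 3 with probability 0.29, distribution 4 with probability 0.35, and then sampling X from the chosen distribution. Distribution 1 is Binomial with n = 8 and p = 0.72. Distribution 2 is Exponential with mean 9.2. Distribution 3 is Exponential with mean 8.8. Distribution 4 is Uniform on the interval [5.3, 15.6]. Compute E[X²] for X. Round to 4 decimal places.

For each component E[X²] = Var + (mean)², giving 1: 34.7904; 2: 169.28; 3: 154.88; 4: 118.043.
Overall E[X²] = 0.23·34.7904 + 0.13·169.28 + 0.29·154.88 + 0.35·118.043 = 116.239.

116.2386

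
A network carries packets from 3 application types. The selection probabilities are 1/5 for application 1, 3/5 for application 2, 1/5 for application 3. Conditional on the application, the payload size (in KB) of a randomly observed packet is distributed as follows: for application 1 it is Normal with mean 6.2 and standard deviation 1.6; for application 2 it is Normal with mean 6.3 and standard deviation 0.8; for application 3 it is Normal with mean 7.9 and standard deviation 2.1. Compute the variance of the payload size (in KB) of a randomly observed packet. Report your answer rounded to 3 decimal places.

2.202

Per component, 1: μ=6.2, E[X²]=41; 2: μ=6.3, E[X²]=40.33; 3: μ=7.9, E[X²]=66.82.
E[X] = 0.2·6.2 + 0.6·6.3 + 0.2·7.9 = 6.6.
E[X²] = 0.2·41 + 0.6·40.33 + 0.2·66.82 = 45.762.
Var(X) = E[X²] − (E[X])² = 45.762 − 43.56 = 2.202.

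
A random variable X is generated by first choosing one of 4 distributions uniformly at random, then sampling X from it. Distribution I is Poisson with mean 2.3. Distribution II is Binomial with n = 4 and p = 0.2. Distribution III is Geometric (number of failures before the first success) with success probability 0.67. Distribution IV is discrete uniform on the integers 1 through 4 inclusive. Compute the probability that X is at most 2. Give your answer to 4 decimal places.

Conditional on each component, P(X ≤ 2): I: 0.596039; II: 0.9728; III: 0.964063; IV: 0.5.
By total probability, P(X ≤ 2) = 0.25·0.596039 + 0.25·0.9728 + 0.25·0.964063 + 0.25·0.5 = 0.758225.

0.7582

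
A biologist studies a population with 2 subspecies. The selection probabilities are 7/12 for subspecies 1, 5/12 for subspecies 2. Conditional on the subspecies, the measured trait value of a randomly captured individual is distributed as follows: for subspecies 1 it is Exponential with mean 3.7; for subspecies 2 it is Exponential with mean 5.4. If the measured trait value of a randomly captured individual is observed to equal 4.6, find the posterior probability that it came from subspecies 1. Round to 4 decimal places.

Likelihoods f(4.6 | ·): 1: 0.0779587; 2: 0.0790045.
Posterior ∝ prior × likelihood. Numerator for 1: 0.583333·0.0779587 = 0.0454759.
Normalizing constant: 0.583333·0.0779587 + 0.416667·0.0790045 = 0.0783944.
P(1 | observation) = 0.0454759 / 0.0783944 = 0.580091.

0.5801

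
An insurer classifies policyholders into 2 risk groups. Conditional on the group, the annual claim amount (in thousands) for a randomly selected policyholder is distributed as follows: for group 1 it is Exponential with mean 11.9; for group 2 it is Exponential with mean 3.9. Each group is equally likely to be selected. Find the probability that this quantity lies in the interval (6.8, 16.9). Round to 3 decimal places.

Conditional on each group, P(6.8 < X < 16.9): 1: 0.323045; 2: 0.161768.
By total probability, P(6.8 < X < 16.9) = 0.5·0.323045 + 0.5·0.161768 = 0.242406.

0.242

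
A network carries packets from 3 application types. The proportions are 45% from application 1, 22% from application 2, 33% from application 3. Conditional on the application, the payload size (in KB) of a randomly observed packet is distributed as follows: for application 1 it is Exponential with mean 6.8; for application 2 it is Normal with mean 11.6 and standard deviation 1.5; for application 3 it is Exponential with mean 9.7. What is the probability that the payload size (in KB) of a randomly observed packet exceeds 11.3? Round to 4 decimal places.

0.3158

Conditional on each application, P(X > 11.3): 1: 0.189804; 2: 0.57926; 3: 0.311939.
By total probability, P(X > 11.3) = 0.45·0.189804 + 0.22·0.57926 + 0.33·0.311939 = 0.315789.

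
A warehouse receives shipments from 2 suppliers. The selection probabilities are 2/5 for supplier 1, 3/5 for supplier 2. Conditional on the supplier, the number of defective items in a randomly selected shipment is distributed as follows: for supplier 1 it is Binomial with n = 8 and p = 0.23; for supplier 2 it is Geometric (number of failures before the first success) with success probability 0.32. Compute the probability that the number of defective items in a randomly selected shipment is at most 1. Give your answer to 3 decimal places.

0.490

Conditional on each supplier, P(X ≤ 1): 1: 0.418866; 2: 0.5376.
By total probability, P(X ≤ 1) = 0.4·0.418866 + 0.6·0.5376 = 0.490107.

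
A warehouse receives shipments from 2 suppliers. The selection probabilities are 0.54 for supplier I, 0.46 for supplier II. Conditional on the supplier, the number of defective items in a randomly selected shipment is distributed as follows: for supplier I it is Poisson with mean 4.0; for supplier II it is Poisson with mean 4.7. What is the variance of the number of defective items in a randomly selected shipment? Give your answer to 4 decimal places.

4.4437

Per component, I: μ=4, E[X²]=20; II: μ=4.7, E[X²]=26.79.
E[X] = 0.54·4 + 0.46·4.7 = 4.322.
E[X²] = 0.54·20 + 0.46·26.79 = 23.1234.
Var(X) = E[X²] − (E[X])² = 23.1234 − 18.6797 = 4.44372.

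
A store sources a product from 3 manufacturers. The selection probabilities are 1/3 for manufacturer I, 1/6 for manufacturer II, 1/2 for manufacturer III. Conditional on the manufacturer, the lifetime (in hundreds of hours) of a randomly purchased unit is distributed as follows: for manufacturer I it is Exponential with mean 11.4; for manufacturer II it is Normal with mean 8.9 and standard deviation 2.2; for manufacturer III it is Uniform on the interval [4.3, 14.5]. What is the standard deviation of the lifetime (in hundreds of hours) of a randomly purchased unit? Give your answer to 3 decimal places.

7.035

Per component, I: μ=11.4, E[X²]=259.92; II: μ=8.9, E[X²]=84.05; III: μ=9.4, E[X²]=97.03.
E[X] = 0.333333·11.4 + 0.166667·8.9 + 0.5·9.4 = 9.98333.
E[X²] = 0.333333·259.92 + 0.166667·84.05 + 0.5·97.03 = 149.163.
Var(X) = E[X²] − (E[X])² = 149.163 − 99.6669 = 49.4964.
SD(X) = √49.4964 = 7.03537.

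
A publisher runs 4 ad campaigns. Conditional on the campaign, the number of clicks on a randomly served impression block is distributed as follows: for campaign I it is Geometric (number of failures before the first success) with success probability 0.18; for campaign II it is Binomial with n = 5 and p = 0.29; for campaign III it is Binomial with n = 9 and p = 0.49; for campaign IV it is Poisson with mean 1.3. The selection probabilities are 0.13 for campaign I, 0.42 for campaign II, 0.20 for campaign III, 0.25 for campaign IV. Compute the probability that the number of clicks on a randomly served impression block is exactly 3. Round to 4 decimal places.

Conditional on each campaign, P(X = 3): I: 0.0992462; II: 0.122945; III: 0.173896; IV: 0.0997921.
By total probability, P(X = 3) = 0.13·0.0992462 + 0.42·0.122945 + 0.2·0.173896 + 0.25·0.0997921 = 0.124266.

0.1243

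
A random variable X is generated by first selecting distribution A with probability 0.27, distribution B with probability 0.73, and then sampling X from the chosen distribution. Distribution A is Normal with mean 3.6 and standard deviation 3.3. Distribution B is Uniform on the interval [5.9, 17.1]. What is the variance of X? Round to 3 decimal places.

22.872

Per component, A: μ=3.6, E[X²]=23.85; B: μ=11.5, E[X²]=142.703.
E[X] = 0.27·3.6 + 0.73·11.5 = 9.367.
E[X²] = 0.27·23.85 + 0.73·142.703 = 110.613.
Var(X) = E[X²] − (E[X])² = 110.613 − 87.7407 = 22.8722.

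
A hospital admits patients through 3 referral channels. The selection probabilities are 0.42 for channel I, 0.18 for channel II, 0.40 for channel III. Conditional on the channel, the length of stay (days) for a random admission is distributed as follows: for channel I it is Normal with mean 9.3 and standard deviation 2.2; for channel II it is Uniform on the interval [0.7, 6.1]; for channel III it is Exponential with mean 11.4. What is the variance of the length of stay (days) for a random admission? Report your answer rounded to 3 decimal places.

Per component, I: μ=9.3, E[X²]=91.33; II: μ=3.4, E[X²]=13.99; III: μ=11.4, E[X²]=259.92.
E[X] = 0.42·9.3 + 0.18·3.4 + 0.4·11.4 = 9.078.
E[X²] = 0.42·91.33 + 0.18·13.99 + 0.4·259.92 = 144.845.
Var(X) = E[X²] − (E[X])² = 144.845 − 82.4101 = 62.4347.

62.435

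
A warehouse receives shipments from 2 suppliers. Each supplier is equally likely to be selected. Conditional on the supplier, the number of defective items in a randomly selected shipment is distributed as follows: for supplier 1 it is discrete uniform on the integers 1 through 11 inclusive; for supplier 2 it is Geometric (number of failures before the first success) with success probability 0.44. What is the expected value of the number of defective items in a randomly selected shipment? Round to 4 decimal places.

Component means — 1: 6; 2: 1.27273.
E[X] = 0.5·6 + 0.5·1.27273 = 3.63636.

3.6364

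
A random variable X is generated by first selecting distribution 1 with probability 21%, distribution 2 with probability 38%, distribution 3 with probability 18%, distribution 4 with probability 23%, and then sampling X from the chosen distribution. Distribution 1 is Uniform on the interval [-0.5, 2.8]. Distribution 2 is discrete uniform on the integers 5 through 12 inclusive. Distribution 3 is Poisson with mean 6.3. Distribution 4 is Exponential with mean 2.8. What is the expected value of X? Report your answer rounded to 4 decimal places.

Component means — 1: 1.15; 2: 8.5; 3: 6.3; 4: 2.8.
E[X] = 0.21·1.15 + 0.38·8.5 + 0.18·6.3 + 0.23·2.8 = 5.2495.

5.2495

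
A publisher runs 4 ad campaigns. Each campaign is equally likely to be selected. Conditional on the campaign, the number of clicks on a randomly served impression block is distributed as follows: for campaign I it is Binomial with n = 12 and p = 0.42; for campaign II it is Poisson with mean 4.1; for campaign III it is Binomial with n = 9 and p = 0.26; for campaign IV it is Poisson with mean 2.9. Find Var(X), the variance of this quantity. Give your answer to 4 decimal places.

Per component, I: μ=5.04, E[X²]=28.3248; II: μ=4.1, E[X²]=20.91; III: μ=2.34, E[X²]=7.2072; IV: μ=2.9, E[X²]=11.31.
E[X] = 0.25·5.04 + 0.25·4.1 + 0.25·2.34 + 0.25·2.9 = 3.595.
E[X²] = 0.25·28.3248 + 0.25·20.91 + 0.25·7.2072 + 0.25·11.31 = 16.938.
Var(X) = E[X²] − (E[X])² = 16.938 − 12.924 = 4.01398.

4.0140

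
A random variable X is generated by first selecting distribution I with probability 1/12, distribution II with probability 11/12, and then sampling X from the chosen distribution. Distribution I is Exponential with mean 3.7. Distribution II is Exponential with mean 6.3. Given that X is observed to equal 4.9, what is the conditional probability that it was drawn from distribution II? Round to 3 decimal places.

Likelihoods f(4.9 | ·): I: 0.0718872; II: 0.0729247.
Posterior ∝ prior × likelihood. Numerator for II: 0.916667·0.0729247 = 0.0668477.
Normalizing constant: 0.0833333·0.0718872 + 0.916667·0.0729247 = 0.0728383.
P(II | observation) = 0.0668477 / 0.0728383 = 0.917755.

0.918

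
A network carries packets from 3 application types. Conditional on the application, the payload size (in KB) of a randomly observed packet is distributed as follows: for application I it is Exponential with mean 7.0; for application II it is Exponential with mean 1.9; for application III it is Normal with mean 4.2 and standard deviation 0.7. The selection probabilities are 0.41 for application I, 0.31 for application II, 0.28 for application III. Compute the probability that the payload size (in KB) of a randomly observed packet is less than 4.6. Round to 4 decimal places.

0.6805

Conditional on each application, P(X < 4.6): I: 0.48167; II: 0.911172; III: 0.716145.
By total probability, P(X < 4.6) = 0.41·0.48167 + 0.31·0.911172 + 0.28·0.716145 = 0.680469.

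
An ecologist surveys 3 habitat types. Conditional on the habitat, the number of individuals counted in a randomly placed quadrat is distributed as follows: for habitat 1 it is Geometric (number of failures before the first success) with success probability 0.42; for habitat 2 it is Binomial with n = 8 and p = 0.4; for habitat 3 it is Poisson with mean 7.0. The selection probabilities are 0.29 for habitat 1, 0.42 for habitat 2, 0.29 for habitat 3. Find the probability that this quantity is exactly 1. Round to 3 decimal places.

Conditional on each habitat, P(X = 1): 1: 0.2436; 2: 0.0895795; 3: 0.00638317.
By total probability, P(X = 1) = 0.29·0.2436 + 0.42·0.0895795 + 0.29·0.00638317 = 0.110119.

0.110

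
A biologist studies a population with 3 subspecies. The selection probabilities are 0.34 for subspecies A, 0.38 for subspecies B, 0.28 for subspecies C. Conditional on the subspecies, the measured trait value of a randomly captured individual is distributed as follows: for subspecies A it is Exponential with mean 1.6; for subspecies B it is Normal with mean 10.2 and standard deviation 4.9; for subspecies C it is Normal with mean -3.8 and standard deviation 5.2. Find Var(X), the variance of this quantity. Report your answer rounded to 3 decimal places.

Per component, A: μ=1.6, E[X²]=5.12; B: μ=10.2, E[X²]=128.05; C: μ=-3.8, E[X²]=41.48.
E[X] = 0.34·1.6 + 0.38·10.2 + 0.28·-3.8 = 3.356.
E[X²] = 0.34·5.12 + 0.38·128.05 + 0.28·41.48 = 62.0142.
Var(X) = E[X²] − (E[X])² = 62.0142 − 11.2627 = 50.7515.

50.751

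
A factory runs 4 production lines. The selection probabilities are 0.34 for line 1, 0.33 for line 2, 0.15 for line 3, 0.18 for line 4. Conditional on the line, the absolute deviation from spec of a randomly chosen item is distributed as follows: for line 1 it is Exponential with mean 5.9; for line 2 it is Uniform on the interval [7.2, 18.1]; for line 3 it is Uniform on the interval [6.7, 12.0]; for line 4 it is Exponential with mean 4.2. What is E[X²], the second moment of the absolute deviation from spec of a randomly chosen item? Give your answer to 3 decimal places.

For each component E[X²] = Var + (mean)², giving 1: 69.62; 2: 169.923; 3: 89.7633; 4: 35.28.
Overall E[X²] = 0.34·69.62 + 0.33·169.923 + 0.15·89.7633 + 0.18·35.28 = 99.5604.

99.560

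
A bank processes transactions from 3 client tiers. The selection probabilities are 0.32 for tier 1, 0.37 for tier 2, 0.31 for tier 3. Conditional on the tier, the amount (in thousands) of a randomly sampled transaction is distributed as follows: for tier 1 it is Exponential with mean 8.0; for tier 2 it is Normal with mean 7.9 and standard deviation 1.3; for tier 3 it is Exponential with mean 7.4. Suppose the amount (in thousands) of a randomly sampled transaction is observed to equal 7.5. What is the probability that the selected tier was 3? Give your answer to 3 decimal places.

Likelihoods f(7.5 | ·): 1: 0.0489507; 2: 0.29269; 3: 0.0490462.
Posterior ∝ prior × likelihood. Numerator for 3: 0.31·0.0490462 = 0.0152043.
Normalizing constant: 0.32·0.0489507 + 0.37·0.29269 + 0.31·0.0490462 = 0.139164.
P(3 | observation) = 0.0152043 / 0.139164 = 0.109255.

0.109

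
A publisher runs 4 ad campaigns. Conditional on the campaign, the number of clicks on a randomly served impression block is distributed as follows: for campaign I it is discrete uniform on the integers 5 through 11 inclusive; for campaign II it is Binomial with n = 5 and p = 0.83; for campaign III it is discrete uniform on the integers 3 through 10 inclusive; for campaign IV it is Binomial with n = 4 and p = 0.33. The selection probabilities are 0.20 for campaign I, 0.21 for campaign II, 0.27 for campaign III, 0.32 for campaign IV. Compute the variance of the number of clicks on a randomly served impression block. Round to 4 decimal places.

9.4182

Per component, I: μ=8, E[X²]=68; II: μ=4.15, E[X²]=17.928; III: μ=6.5, E[X²]=47.5; IV: μ=1.32, E[X²]=2.6268.
E[X] = 0.2·8 + 0.21·4.15 + 0.27·6.5 + 0.32·1.32 = 4.6489.
E[X²] = 0.2·68 + 0.21·17.928 + 0.27·47.5 + 0.32·2.6268 = 31.0305.
Var(X) = E[X²] − (E[X])² = 31.0305 − 21.6123 = 9.41818.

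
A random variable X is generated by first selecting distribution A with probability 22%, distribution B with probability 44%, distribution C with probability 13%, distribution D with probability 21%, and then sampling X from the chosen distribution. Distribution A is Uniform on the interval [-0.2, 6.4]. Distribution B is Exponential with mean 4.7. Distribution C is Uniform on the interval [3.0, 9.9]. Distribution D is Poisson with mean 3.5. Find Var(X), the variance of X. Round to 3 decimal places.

12.891

Per component, A: μ=3.1, E[X²]=13.24; B: μ=4.7, E[X²]=44.18; C: μ=6.45, E[X²]=45.57; D: μ=3.5, E[X²]=15.75.
E[X] = 0.22·3.1 + 0.44·4.7 + 0.13·6.45 + 0.21·3.5 = 4.3235.
E[X²] = 0.22·13.24 + 0.44·44.18 + 0.13·45.57 + 0.21·15.75 = 31.5836.
Var(X) = E[X²] − (E[X])² = 31.5836 − 18.6927 = 12.8909.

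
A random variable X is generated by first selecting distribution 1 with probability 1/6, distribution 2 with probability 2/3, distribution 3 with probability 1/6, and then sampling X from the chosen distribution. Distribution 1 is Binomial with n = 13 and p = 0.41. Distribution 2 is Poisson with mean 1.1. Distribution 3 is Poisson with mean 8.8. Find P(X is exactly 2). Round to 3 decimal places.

0.142

Conditional on each component, P(X = 2): 1: 0.0395398; 2: 0.201387; 3: 0.00583638.
By total probability, P(X = 2) = 0.166667·0.0395398 + 0.666667·0.201387 + 0.166667·0.00583638 = 0.141821.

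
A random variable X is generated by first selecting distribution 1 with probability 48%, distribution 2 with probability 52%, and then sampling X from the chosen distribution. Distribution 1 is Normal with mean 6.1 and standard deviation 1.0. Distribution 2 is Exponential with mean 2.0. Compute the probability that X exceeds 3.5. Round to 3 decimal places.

0.568

Conditional on each component, P(X > 3.5): 1: 0.995339; 2: 0.173774.
By total probability, P(X > 3.5) = 0.48·0.995339 + 0.52·0.173774 = 0.568125.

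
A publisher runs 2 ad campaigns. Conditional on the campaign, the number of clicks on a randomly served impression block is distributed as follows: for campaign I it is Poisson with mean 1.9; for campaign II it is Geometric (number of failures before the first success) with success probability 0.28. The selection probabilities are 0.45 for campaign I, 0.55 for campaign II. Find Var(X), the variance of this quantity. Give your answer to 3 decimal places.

6.018

Per component, I: μ=1.9, E[X²]=5.51; II: μ=2.57143, E[X²]=15.7959.
E[X] = 0.45·1.9 + 0.55·2.57143 = 2.26929.
E[X²] = 0.45·5.51 + 0.55·15.7959 = 11.1673.
Var(X) = E[X²] − (E[X])² = 11.1673 − 5.14966 = 6.0176.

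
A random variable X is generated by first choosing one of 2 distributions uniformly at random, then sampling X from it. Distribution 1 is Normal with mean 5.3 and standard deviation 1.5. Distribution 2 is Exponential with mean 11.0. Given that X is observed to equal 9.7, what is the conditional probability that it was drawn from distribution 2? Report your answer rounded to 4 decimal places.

0.9127

Likelihoods f(9.7 | ·): 1: 0.0036007; 2: 0.037639.
Posterior ∝ prior × likelihood. Numerator for 2: 0.5·0.037639 = 0.0188195.
Normalizing constant: 0.5·0.0036007 + 0.5·0.037639 = 0.0206199.
P(2 | observation) = 0.0188195 / 0.0206199 = 0.912688.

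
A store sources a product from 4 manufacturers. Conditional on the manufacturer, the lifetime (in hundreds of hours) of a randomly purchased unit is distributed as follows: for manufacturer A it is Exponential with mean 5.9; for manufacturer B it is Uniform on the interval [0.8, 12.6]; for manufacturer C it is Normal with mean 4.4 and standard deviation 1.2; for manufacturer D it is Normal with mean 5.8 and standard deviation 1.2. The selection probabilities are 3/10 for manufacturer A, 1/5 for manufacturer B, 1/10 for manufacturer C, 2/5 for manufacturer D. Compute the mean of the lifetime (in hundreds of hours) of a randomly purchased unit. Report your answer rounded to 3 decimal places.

5.870

Component means — A: 5.9; B: 6.7; C: 4.4; D: 5.8.
E[X] = 0.3·5.9 + 0.2·6.7 + 0.1·4.4 + 0.4·5.8 = 5.87.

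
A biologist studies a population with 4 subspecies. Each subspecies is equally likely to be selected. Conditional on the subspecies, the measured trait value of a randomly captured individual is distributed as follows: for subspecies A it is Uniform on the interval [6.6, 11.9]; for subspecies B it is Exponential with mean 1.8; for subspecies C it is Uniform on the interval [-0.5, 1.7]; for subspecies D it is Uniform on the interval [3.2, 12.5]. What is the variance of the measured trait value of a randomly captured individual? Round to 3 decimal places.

17.229

Per component, A: μ=9.25, E[X²]=87.9033; B: μ=1.8, E[X²]=6.48; C: μ=0.6, E[X²]=0.763333; D: μ=7.85, E[X²]=68.83.
E[X] = 0.25·9.25 + 0.25·1.8 + 0.25·0.6 + 0.25·7.85 = 4.875.
E[X²] = 0.25·87.9033 + 0.25·6.48 + 0.25·0.763333 + 0.25·68.83 = 40.9942.
Var(X) = E[X²] − (E[X])² = 40.9942 − 23.7656 = 17.2285.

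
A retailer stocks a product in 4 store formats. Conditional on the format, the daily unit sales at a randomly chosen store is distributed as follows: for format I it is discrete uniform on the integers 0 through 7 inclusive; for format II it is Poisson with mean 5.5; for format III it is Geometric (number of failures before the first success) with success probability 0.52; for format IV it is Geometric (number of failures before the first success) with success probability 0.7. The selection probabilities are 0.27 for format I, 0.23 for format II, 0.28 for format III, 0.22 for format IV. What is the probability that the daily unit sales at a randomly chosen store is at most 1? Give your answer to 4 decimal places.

Conditional on each format, P(X ≤ 1): I: 0.25; II: 0.026564; III: 0.7696; IV: 0.91.
By total probability, P(X ≤ 1) = 0.27·0.25 + 0.23·0.026564 + 0.28·0.7696 + 0.22·0.91 = 0.489298.

0.4893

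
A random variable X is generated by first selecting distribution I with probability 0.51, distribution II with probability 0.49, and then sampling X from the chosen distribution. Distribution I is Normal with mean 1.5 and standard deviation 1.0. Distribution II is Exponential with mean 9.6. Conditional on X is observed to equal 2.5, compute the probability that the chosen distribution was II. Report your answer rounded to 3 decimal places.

Likelihoods f(2.5 | ·): I: 0.241971; II: 0.0802844.
Posterior ∝ prior × likelihood. Numerator for II: 0.49·0.0802844 = 0.0393394.
Normalizing constant: 0.51·0.241971 + 0.49·0.0802844 = 0.162744.
P(II | observation) = 0.0393394 / 0.162744 = 0.241725.

0.242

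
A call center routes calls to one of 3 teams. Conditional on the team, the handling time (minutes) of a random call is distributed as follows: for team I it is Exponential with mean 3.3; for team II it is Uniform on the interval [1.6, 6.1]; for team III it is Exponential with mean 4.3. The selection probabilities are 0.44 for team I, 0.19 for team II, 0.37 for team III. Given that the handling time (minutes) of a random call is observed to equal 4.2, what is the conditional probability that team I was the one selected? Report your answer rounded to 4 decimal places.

Likelihoods f(4.2 | ·): I: 0.0848687; II: 0.222222; III: 0.0875663.
Posterior ∝ prior × likelihood. Numerator for I: 0.44·0.0848687 = 0.0373422.
Normalizing constant: 0.44·0.0848687 + 0.19·0.222222 + 0.37·0.0875663 = 0.111964.
P(I | observation) = 0.0373422 / 0.111964 = 0.33352.

0.3335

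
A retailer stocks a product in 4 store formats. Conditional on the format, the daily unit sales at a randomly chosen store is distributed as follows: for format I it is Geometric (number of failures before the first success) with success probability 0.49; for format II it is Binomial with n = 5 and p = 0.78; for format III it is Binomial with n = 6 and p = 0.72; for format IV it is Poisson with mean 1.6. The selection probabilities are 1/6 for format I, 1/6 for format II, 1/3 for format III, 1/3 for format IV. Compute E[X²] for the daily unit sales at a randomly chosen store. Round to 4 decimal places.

For each component E[X²] = Var + (mean)², giving I: 3.20741; II: 16.068; III: 19.872; IV: 4.16.
Overall E[X²] = 0.166667·3.20741 + 0.166667·16.068 + 0.333333·19.872 + 0.333333·4.16 = 11.2232.

11.2232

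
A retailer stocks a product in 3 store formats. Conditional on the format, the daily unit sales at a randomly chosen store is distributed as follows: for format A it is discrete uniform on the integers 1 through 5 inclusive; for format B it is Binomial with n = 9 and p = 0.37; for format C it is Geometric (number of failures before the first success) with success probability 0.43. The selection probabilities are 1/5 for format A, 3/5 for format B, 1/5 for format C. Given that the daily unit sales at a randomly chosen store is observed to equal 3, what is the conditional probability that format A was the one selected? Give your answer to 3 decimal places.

0.186

Likelihoods P(X=3 | ·): A: 0.2; B: 0.266028; C: 0.079633.
Posterior ∝ prior × likelihood. Numerator for A: 0.2·0.2 = 0.04.
Normalizing constant: 0.2·0.2 + 0.6·0.266028 + 0.2·0.079633 = 0.215544.
P(A | observation) = 0.04 / 0.215544 = 0.185577.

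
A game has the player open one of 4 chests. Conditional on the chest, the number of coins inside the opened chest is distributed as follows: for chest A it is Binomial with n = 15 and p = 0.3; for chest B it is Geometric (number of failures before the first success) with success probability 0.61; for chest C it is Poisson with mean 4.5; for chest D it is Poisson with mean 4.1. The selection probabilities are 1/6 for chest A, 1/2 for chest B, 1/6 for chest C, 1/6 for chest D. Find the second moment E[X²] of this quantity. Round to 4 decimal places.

12.2384

For each component E[X²] = Var + (mean)², giving A: 23.4; B: 1.45687; C: 24.75; D: 20.91.
Overall E[X²] = 0.166667·23.4 + 0.5·1.45687 + 0.166667·24.75 + 0.166667·20.91 = 12.2384.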